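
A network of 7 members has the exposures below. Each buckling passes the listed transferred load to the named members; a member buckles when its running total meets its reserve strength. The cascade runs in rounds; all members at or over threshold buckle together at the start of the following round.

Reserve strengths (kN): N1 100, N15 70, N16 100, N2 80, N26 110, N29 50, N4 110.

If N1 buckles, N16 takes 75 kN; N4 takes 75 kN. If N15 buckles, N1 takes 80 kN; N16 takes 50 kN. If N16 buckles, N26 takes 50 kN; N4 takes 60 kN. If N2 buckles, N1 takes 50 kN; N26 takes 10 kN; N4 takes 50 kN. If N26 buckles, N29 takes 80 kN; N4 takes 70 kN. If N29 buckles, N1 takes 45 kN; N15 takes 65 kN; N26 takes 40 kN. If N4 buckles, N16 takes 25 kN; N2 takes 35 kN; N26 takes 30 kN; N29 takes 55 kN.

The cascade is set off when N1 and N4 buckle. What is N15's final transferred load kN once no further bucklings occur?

65

Round 1 — N1, N4 buckle (initial).
  N16: +75+25 → 100 ≥ 100
  N2: +35 → 35 < 80
  N26: +30 → 30 < 110
  N29: +55 → 55 ≥ 50
Round 2 — N16, N29 buckle.
  N15: +65 → 65 < 70
  N26: +50+40 → 120 ≥ 110
Round 3 — N26 buckles.
No further bucklings.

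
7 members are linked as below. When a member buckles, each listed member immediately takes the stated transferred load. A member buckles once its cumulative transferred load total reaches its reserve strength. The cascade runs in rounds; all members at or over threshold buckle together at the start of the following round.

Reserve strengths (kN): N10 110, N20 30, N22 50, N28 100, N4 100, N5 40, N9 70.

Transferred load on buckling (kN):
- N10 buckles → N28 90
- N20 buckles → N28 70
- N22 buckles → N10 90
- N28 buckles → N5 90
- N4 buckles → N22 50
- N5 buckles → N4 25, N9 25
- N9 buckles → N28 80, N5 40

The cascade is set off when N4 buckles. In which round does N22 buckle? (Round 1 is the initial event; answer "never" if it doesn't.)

2

Round 1 — N4 buckles (initial).
  N22: +50 → 50 ≥ 50
Round 2 — N22 buckles.
  N10: +90 → 90 < 110
No further bucklings.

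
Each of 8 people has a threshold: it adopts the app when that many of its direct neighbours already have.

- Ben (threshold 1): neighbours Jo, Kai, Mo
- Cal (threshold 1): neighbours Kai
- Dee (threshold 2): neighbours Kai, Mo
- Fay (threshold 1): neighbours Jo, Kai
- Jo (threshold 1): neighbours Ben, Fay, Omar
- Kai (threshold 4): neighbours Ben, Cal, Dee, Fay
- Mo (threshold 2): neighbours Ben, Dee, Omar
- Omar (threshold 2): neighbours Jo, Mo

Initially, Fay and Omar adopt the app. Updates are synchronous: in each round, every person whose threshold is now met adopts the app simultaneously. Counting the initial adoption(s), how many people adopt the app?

Round 1 — Fay, Omar adopt the app (initial).
Round 2 — checking thresholds:
  Jo: 2 of 3 neighbours ≥ 1, adopts the app.
  Kai: 1 of 4 neighbours < 4, below threshold.
  Mo: 1 of 3 neighbours < 2, below threshold.
Round 3 — checking thresholds:
  Ben: 1 of 3 neighbours ≥ 1, adopts the app.
  Kai: 1 of 4 neighbours < 4, below threshold.
  Mo: 1 of 3 neighbours < 2, below threshold.
Round 4 — checking thresholds:
  Kai: 2 of 4 neighbours < 4, below threshold.
  Mo: 2 of 3 neighbours ≥ 2, adopts the app.
Round 5 — no new adoptions; cascade stops.

5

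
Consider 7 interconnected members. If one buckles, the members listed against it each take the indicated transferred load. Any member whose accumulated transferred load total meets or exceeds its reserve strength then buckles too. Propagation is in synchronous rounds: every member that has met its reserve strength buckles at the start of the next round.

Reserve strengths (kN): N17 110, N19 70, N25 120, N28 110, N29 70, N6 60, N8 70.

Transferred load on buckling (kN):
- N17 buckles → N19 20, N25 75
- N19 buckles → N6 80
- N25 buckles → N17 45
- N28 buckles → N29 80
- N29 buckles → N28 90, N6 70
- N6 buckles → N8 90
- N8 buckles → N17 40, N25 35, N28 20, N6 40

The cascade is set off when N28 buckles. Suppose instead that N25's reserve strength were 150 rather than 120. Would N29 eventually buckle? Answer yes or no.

With N25's reserve strength at 150:
Round 1 — N28 buckles (initial).
  N29: +80 → 80 ≥ 70
Round 2 — N29 buckles.
  N6: +70 → 70 ≥ 60
Round 3 — N6 buckles.
  N8: +90 → 90 ≥ 70
Round 4 — N8 buckles.
  N17: +40 → 40 < 110
  N25: +35 → 35 < 150
No further bucklings.

yes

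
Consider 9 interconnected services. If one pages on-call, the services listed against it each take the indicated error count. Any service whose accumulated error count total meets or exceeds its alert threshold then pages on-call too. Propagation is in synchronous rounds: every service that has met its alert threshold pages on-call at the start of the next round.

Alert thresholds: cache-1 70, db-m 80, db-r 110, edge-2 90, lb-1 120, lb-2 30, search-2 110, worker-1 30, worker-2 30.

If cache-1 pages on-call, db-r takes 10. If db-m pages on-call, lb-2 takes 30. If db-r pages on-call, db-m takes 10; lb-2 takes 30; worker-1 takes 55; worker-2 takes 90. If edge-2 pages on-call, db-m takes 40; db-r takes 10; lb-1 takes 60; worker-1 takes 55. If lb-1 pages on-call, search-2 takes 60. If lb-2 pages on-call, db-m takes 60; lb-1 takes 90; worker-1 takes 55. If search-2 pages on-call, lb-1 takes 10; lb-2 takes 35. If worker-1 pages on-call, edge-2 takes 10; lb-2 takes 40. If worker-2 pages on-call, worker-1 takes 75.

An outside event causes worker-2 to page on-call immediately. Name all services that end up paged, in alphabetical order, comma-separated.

Round 1 — worker-2 pages on-call (initial).
  worker-1: +75 → 75 ≥ 30
Round 2 — worker-1 pages on-call.
  edge-2: +10 → 10 < 90
  lb-2: +40 → 40 ≥ 30
Round 3 — lb-2 pages on-call.
  db-m: +60 → 60 < 80
  lb-1: +90 → 90 < 120
No further pages.

lb-2, worker-1, worker-2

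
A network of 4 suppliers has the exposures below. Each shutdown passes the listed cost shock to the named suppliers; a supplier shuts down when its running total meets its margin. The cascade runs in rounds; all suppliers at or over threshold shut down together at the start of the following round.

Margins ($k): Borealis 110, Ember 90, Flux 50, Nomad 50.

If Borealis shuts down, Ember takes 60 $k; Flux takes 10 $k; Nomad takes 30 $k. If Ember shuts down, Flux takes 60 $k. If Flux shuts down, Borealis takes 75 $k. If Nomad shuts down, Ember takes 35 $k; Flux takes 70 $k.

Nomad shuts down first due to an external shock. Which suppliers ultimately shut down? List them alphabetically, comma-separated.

Flux, Nomad

Round 1 — Nomad shuts down (initial).
  Ember: +35 → 35 < 90
  Flux: +70 → 70 ≥ 50
Round 2 — Flux shuts down.
  Borealis: +75 → 75 < 110
No further shutdowns.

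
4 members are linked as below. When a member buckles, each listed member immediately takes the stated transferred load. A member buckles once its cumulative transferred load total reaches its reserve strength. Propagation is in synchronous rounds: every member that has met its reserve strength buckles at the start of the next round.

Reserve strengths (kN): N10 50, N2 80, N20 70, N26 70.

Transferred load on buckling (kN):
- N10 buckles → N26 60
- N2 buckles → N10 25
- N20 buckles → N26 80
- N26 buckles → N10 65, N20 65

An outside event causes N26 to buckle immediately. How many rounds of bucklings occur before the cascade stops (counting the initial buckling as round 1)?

2

Round 1 — N26 buckles (initial).
  N10: +65 → 65 ≥ 50
  N20: +65 → 65 < 70
Round 2 — N10 buckles.
No further bucklings.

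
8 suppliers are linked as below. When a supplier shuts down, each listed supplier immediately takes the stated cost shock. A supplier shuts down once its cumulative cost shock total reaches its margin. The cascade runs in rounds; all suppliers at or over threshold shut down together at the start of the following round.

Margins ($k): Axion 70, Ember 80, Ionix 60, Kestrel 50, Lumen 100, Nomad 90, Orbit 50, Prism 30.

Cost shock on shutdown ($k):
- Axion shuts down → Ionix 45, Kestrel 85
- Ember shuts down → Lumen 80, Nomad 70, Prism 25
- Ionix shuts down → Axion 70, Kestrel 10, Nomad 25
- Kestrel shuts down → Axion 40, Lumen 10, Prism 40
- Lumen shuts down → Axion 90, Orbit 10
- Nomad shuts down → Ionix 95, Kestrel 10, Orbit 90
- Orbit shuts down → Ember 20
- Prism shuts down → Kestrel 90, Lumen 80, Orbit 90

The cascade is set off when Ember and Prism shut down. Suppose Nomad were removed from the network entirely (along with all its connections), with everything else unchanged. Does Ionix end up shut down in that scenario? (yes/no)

With Nomad removed:
Round 1 — Ember, Prism shut down (initial).
  Kestrel: +90 → 90 ≥ 50
  Lumen: +80+80 → 160 ≥ 100
  Orbit: +90 → 90 ≥ 50
Round 2 — Kestrel, Lumen, Orbit shut down.
  Axion: +40+90 → 130 ≥ 70
Round 3 — Axion shuts down.
  Ionix: +45 → 45 < 60
No further shutdowns.

no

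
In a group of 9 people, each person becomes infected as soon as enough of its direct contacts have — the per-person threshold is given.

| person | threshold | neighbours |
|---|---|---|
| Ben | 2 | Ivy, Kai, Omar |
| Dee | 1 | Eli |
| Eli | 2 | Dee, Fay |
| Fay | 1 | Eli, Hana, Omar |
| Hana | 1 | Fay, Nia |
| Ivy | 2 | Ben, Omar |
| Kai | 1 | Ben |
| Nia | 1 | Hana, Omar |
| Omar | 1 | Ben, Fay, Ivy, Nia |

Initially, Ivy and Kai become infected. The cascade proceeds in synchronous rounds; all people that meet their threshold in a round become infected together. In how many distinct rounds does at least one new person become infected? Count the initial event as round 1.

4

Round 1 — Ivy, Kai become infected (initial).
Round 2 — checking thresholds:
  Ben: 2 of 3 neighbours ≥ 2, becomes infected.
  Omar: 1 of 4 neighbours ≥ 1, becomes infected.
Round 3 — checking thresholds:
  Fay: 1 of 3 neighbours ≥ 1, becomes infected.
  Nia: 1 of 2 neighbours ≥ 1, becomes infected.
Round 4 — checking thresholds:
  Eli: 1 of 2 neighbours < 2, not yet.
  Hana: 2 of 2 neighbours ≥ 1, becomes infected.
Round 5 — no new infections; cascade stops.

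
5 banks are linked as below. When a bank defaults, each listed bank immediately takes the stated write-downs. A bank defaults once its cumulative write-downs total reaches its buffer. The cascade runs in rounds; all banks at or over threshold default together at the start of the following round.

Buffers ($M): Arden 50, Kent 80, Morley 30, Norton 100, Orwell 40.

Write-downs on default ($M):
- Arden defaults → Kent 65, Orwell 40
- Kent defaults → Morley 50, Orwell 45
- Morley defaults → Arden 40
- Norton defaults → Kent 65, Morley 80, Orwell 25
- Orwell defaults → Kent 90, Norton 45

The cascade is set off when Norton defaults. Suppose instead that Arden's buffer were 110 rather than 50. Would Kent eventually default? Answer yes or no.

no

With Arden's buffer at 110:
Round 1 — Norton defaults (initial).
  Kent: +65 → 65 < 80
  Morley: +80 → 80 ≥ 30
  Orwell: +25 → 25 < 40
Round 2 — Morley defaults.
  Arden: +40 → 40 < 110
No further defaults.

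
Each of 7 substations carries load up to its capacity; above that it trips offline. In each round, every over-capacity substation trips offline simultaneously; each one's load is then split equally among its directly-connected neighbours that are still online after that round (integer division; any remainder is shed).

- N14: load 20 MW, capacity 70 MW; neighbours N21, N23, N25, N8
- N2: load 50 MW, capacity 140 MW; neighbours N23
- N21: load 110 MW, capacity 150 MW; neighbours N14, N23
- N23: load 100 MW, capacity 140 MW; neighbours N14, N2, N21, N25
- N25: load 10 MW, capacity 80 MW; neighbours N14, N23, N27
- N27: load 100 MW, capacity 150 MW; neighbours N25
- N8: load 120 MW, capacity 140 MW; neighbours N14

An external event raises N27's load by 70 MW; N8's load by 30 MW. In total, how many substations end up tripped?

Round 1 — N27 at 170 > 150; N8 at 150 > 140. N27, N8 trip offline.
  N27 sheds 170 MW to N25: 170 each.
    N25: 10+170 = 180 > 80
  N8 sheds 150 MW to N14: 150 each.
    N14: 20+150 = 170 > 70
Round 2 — N14, N25 trip offline.
  N14 sheds 170 MW to N21, N23: 85 each.
    N21: 110+85 = 195 > 150
    N23: 100+85 = 185 > 140
  N25 sheds 180 MW to N23: 180 each.
    N23: 185+180 = 365 > 140
Round 3 — N21, N23 trip offline.
  N21 sheds 195 MW: no online neighbours, lost.
  N23 sheds 365 MW to N2: 365 each.
    N2: 50+365 = 415 > 140
Round 4 — N2 trips offline.
  N2 sheds 415 MW: no online neighbours, lost.
No further trips.

7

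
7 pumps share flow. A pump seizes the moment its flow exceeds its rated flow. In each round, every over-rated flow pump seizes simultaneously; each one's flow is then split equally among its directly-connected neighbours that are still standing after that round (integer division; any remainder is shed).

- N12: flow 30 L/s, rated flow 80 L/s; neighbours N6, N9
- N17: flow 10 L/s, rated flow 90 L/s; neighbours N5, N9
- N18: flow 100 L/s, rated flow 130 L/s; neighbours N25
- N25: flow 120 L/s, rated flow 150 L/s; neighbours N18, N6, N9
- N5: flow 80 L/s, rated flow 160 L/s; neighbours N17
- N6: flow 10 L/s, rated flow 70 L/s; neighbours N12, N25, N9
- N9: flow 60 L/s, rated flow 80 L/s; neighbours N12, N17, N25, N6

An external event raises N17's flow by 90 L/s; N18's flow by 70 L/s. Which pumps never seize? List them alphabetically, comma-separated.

Round 1 — N17 at 100 > 90; N18 at 170 > 130. N17, N18 seize.
  N17 sheds 100 L/s to N5, N9: 50 each.
    N5: 80+50 = 130 ≤ 160
    N9: 60+50 = 110 > 80
  N18 sheds 170 L/s to N25: 170 each.
    N25: 120+170 = 290 > 150
Round 2 — N25, N9 seize.
  N25 sheds 290 L/s to N6: 290 each.
    N6: 10+290 = 300 > 70
  N9 sheds 110 L/s to N12, N6: 55 each.
    N12: 30+55 = 85 > 80
    N6: 300+55 = 355 > 70
Round 3 — N12, N6 seize.
  N12 sheds 85 L/s: no online neighbours, lost.
  N6 sheds 355 L/s: no online neighbours, lost.
No further seizures.

N5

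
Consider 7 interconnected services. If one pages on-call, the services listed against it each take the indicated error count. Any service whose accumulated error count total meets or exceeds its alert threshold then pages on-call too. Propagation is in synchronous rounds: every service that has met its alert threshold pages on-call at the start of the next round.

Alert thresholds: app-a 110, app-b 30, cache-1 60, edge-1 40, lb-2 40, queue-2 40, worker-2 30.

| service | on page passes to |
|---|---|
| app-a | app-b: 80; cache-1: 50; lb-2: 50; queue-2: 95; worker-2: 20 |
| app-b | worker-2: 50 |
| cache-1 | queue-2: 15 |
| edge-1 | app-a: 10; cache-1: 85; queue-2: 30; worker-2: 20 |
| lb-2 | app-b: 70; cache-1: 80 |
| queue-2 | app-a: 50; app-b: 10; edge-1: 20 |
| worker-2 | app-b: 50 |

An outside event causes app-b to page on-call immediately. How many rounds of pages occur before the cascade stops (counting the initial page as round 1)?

Round 1 — app-b pages on-call (initial).
  worker-2: +50 → 50 ≥ 30
Round 2 — worker-2 pages on-call.
No further pages.

2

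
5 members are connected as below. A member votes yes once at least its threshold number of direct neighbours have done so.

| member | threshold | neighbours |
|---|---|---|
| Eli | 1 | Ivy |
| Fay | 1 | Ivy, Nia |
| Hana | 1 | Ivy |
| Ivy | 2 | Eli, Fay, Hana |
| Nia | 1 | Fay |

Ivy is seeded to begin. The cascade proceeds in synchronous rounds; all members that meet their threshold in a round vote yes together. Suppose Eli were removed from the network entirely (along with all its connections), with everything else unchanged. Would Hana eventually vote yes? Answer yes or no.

yes

With Eli removed:
Round 1 — Ivy votes yes (initial).
Round 2 — checking thresholds:
  Fay: 1 of 2 neighbours ≥ 1, votes yes.
  Hana: 1 of 1 neighbours ≥ 1, votes yes.
Round 3 — checking thresholds:
  Nia: 1 of 1 neighbours ≥ 1, votes yes.
Round 4 — no new yes votes; cascade stops.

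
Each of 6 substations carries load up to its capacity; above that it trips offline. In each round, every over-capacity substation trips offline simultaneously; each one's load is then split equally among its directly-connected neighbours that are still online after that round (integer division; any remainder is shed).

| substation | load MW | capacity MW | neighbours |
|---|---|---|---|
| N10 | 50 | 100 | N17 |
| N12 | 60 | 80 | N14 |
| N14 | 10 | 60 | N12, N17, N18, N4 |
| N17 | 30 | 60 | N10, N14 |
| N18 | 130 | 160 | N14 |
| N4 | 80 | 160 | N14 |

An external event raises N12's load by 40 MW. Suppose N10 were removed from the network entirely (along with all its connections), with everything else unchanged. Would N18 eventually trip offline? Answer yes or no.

yes

With N10 removed:
Round 1 — N12 at 100 > 80. N12 trips offline.
  N12 sheds 100 MW to N14: 100 each.
    N14: 10+100 = 110 > 60
Round 2 — N14 trips offline.
  N14 sheds 110 MW to N17, N18, N4: 36 each (2 lost).
    N17: 30+36 = 66 > 60
    N18: 130+36 = 166 > 160
    N4: 80+36 = 116 ≤ 160
Round 3 — N17, N18 trip offline.
  N17 sheds 66 MW: no online neighbours, lost.
  N18 sheds 166 MW: no online neighbours, lost.
No further trips.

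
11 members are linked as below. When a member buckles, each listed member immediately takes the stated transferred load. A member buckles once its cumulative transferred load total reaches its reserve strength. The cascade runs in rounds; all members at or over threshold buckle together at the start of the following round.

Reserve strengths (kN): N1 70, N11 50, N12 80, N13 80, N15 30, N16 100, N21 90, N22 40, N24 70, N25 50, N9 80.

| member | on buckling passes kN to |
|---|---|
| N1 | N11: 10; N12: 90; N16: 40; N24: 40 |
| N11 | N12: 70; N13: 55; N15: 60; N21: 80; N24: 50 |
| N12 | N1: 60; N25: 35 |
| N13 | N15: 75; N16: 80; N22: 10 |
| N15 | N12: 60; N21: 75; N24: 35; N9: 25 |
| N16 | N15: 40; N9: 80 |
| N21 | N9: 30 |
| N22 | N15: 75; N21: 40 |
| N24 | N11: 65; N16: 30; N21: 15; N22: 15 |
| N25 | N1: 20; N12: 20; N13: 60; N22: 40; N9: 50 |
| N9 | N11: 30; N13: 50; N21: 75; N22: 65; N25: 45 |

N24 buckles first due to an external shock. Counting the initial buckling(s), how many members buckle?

5

Round 1 — N24 buckles (initial).
  N11: +65 → 65 ≥ 50
  N16: +30 → 30 < 100
  N21: +15 → 15 < 90
  N22: +15 → 15 < 40
Round 2 — N11 buckles.
  N12: +70 → 70 < 80
  N13: +55 → 55 < 80
  N15: +60 → 60 ≥ 30
  N21: +80 → 95 ≥ 90
Round 3 — N15, N21 buckle.
  N12: +60 → 130 ≥ 80
  N9: +25+30 → 55 < 80
Round 4 — N12 buckles.
  N1: +60 → 60 < 70
  N25: +35 → 35 < 50
No further bucklings.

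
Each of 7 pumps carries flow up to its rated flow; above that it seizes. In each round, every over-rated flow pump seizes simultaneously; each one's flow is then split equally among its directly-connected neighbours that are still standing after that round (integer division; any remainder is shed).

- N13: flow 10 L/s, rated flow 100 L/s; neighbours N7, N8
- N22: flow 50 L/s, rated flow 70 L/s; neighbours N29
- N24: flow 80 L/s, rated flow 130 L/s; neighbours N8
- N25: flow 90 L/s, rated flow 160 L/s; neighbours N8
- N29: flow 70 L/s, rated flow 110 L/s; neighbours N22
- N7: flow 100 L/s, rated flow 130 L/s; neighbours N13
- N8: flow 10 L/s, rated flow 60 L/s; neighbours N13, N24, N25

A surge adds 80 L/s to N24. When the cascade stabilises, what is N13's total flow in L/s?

95

Round 1 — N24 at 160 > 130. N24 seizes.
  N24 sheds 160 L/s to N8: 160 each.
    N8: 10+160 = 170 > 60
Round 2 — N8 seizes.
  N8 sheds 170 L/s to N13, N25: 85 each.
    N13: 10+85 = 95 ≤ 100
    N25: 90+85 = 175 > 160
Round 3 — N25 seizes.
  N25 sheds 175 L/s: no online neighbours, lost.
No further seizures.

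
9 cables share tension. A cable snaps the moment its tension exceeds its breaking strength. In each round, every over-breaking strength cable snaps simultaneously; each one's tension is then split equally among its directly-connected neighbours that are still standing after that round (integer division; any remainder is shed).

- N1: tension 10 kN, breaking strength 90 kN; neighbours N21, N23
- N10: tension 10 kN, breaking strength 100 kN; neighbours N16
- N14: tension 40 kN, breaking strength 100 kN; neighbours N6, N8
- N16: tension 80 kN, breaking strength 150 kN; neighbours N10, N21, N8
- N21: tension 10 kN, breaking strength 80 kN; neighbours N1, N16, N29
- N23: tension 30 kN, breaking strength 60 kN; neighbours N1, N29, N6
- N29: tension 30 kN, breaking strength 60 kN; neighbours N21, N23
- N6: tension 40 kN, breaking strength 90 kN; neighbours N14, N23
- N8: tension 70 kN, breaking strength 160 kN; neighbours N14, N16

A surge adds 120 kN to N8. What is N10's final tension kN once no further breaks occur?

Round 1 — N8 at 190 > 160. N8 snaps.
  N8 sheds 190 kN to N14, N16: 95 each.
    N14: 40+95 = 135 > 100
    N16: 80+95 = 175 > 150
Round 2 — N14, N16 snap.
  N14 sheds 135 kN to N6: 135 each.
    N6: 40+135 = 175 > 90
  N16 sheds 175 kN to N10, N21: 87 each (1 lost).
    N10: 10+87 = 97 ≤ 100
    N21: 10+87 = 97 > 80
Round 3 — N21, N6 snap.
  N21 sheds 97 kN to N1, N29: 48 each (1 lost).
    N1: 10+48 = 58 ≤ 90
    N29: 30+48 = 78 > 60
  N6 sheds 175 kN to N23: 175 each.
    N23: 30+175 = 205 > 60
Round 4 — N23, N29 snap.
  N23 sheds 205 kN to N1: 205 each.
    N1: 58+205 = 263 > 90
  N29 sheds 78 kN: no online neighbours, lost.
Round 5 — N1 snaps.
  N1 sheds 263 kN: no online neighbours, lost.
No further breaks.

97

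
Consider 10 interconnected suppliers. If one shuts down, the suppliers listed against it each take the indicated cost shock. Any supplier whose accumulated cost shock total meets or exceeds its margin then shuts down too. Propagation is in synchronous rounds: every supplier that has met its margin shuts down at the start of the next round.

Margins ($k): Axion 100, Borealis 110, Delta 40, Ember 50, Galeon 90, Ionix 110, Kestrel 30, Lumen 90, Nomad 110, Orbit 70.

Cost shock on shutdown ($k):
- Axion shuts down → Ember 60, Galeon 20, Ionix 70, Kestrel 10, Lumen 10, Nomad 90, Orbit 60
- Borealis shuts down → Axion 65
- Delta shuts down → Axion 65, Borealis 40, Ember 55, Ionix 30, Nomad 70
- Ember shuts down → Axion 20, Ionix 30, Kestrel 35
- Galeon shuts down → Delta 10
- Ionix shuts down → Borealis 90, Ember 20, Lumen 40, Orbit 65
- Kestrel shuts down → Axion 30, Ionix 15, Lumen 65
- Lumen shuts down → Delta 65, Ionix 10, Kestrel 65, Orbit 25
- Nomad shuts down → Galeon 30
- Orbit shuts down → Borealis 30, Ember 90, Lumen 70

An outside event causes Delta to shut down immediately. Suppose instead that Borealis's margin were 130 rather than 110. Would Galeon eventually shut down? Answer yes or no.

With Borealis's margin at 130:
Round 1 — Delta shuts down (initial).
  Axion: +65 → 65 < 100
  Borealis: +40 → 40 < 130
  Ember: +55 → 55 ≥ 50
  Ionix: +30 → 30 < 110
  Nomad: +70 → 70 < 110
Round 2 — Ember shuts down.
  Axion: +20 → 85 < 100
  Ionix: +30 → 60 < 110
  Kestrel: +35 → 35 ≥ 30
Round 3 — Kestrel shuts down.
  Axion: +30 → 115 ≥ 100
  Ionix: +15 → 75 < 110
  Lumen: +65 → 65 < 90
Round 4 — Axion shuts down.
  Galeon: +20 → 20 < 90
  Ionix: +70 → 145 ≥ 110
  Lumen: +10 → 75 < 90
  Nomad: +90 → 160 ≥ 110
  Orbit: +60 → 60 < 70
Round 5 — Ionix, Nomad shut down.
  Borealis: +90 → 130 ≥ 130
  Galeon: +30 → 50 < 90
  Lumen: +40 → 115 ≥ 90
  Orbit: +65 → 125 ≥ 70
Round 6 — Borealis, Lumen, Orbit shut down.
No further shutdowns.

no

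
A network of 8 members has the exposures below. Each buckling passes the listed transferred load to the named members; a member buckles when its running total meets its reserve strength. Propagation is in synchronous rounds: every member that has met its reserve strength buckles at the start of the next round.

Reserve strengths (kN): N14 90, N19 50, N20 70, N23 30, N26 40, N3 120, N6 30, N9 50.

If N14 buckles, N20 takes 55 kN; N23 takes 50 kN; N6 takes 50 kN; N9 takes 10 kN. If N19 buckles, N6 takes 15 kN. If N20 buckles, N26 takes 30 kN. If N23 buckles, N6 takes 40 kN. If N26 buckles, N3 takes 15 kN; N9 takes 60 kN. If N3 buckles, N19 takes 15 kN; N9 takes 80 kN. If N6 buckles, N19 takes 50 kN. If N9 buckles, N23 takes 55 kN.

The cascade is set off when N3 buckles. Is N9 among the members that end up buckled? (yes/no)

Round 1 — N3 buckles (initial).
  N19: +15 → 15 < 50
  N9: +80 → 80 ≥ 50
Round 2 — N9 buckles.
  N23: +55 → 55 ≥ 30
Round 3 — N23 buckles.
  N6: +40 → 40 ≥ 30
Round 4 — N6 buckles.
  N19: +50 → 65 ≥ 50
Round 5 — N19 buckles.
No further bucklings.

yes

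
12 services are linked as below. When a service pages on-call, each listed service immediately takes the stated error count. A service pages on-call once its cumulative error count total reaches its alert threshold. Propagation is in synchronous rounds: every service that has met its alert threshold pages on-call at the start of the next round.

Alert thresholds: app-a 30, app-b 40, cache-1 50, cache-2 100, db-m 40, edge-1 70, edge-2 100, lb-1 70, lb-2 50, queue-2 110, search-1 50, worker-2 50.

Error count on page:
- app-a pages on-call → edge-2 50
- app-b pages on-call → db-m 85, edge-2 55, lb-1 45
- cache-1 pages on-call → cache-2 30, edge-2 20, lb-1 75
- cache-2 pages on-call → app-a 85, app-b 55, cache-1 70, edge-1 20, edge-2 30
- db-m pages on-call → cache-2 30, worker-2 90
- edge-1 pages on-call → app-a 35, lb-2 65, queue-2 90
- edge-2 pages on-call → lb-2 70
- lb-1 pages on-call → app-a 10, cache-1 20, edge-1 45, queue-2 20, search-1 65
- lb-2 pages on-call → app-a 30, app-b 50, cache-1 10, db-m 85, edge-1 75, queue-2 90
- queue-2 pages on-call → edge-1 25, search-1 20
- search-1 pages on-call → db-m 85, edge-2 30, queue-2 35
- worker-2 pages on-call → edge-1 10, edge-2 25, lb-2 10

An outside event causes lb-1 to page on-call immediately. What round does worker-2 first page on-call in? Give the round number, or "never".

4

Round 1 — lb-1 pages on-call (initial).
  app-a: +10 → 10 < 30
  cache-1: +20 → 20 < 50
  edge-1: +45 → 45 < 70
  queue-2: +20 → 20 < 110
  search-1: +65 → 65 ≥ 50
Round 2 — search-1 pages on-call.
  db-m: +85 → 85 ≥ 40
  edge-2: +30 → 30 < 100
  queue-2: +35 → 55 < 110
Round 3 — db-m pages on-call.
  cache-2: +30 → 30 < 100
  worker-2: +90 → 90 ≥ 50
Round 4 — worker-2 pages on-call.
  edge-1: +10 → 55 < 70
  edge-2: +25 → 55 < 100
  lb-2: +10 → 10 < 50
No further pages.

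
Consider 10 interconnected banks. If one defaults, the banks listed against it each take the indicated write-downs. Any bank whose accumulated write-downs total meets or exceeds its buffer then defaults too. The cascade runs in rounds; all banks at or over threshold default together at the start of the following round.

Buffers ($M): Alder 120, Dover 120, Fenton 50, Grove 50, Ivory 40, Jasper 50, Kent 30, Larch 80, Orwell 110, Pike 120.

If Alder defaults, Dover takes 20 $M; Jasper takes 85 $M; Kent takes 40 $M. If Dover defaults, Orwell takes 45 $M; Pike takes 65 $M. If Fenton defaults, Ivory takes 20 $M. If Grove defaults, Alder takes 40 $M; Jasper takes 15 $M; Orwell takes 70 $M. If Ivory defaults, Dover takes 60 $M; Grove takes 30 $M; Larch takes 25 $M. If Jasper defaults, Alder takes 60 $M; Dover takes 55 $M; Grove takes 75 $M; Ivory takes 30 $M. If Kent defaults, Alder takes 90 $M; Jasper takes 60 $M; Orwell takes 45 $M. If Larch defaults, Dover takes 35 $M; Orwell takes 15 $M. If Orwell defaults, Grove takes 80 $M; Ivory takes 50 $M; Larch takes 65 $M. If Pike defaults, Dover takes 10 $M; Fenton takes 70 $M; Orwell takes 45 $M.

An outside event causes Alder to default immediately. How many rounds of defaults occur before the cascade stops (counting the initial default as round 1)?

6

Round 1 — Alder defaults (initial).
  Dover: +20 → 20 < 120
  Jasper: +85 → 85 ≥ 50
  Kent: +40 → 40 ≥ 30
Round 2 — Jasper, Kent default.
  Dover: +55 → 75 < 120
  Grove: +75 → 75 ≥ 50
  Ivory: +30 → 30 < 40
  Orwell: +45 → 45 < 110
Round 3 — Grove defaults.
  Orwell: +70 → 115 ≥ 110
Round 4 — Orwell defaults.
  Ivory: +50 → 80 ≥ 40
  Larch: +65 → 65 < 80
Round 5 — Ivory defaults.
  Dover: +60 → 135 ≥ 120
  Larch: +25 → 90 ≥ 80
Round 6 — Dover, Larch default.
  Pike: +65 → 65 < 120
No further defaults.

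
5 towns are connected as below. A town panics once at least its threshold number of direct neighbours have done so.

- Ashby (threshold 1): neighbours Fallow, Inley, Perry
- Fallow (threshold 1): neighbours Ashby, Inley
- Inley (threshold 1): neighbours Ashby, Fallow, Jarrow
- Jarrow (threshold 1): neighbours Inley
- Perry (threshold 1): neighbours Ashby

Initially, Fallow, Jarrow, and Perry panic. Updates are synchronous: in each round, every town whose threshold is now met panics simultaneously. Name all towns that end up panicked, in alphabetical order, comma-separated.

Ashby, Fallow, Inley, Jarrow, Perry

Round 1 — Fallow, Jarrow, Perry panic (initial).
Round 2 — checking thresholds:
  Ashby: 2 of 3 neighbours ≥ 1, panics.
  Inley: 2 of 3 neighbours ≥ 1, panics.
Round 3 — no new panics; cascade stops.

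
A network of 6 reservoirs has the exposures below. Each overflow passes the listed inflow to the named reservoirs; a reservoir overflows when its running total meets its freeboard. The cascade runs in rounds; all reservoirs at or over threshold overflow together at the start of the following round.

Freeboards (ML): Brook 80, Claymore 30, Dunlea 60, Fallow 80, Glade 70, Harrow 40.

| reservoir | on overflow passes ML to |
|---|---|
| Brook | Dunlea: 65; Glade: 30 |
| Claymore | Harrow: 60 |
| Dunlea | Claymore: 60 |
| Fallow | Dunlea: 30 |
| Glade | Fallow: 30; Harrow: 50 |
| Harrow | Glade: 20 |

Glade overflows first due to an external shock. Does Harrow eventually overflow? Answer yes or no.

Round 1 — Glade overflows (initial).
  Fallow: +30 → 30 < 80
  Harrow: +50 → 50 ≥ 40
Round 2 — Harrow overflows.
No further overflows.

yes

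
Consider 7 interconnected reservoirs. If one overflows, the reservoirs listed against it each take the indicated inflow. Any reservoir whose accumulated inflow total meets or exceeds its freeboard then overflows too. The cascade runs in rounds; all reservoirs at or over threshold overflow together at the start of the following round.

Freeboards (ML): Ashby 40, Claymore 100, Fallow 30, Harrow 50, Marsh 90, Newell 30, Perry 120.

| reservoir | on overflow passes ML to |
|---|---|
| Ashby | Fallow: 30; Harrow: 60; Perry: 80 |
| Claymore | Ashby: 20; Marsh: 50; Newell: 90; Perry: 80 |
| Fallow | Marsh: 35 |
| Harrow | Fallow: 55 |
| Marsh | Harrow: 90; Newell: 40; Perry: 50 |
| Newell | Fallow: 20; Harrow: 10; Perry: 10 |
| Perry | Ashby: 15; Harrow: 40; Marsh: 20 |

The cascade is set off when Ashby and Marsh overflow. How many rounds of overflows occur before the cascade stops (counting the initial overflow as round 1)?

2

Round 1 — Ashby, Marsh overflow (initial).
  Fallow: +30 → 30 ≥ 30
  Harrow: +60+90 → 150 ≥ 50
  Newell: +40 → 40 ≥ 30
  Perry: +80+50 → 130 ≥ 120
Round 2 — Fallow, Harrow, Newell, Perry overflow.
No further overflows.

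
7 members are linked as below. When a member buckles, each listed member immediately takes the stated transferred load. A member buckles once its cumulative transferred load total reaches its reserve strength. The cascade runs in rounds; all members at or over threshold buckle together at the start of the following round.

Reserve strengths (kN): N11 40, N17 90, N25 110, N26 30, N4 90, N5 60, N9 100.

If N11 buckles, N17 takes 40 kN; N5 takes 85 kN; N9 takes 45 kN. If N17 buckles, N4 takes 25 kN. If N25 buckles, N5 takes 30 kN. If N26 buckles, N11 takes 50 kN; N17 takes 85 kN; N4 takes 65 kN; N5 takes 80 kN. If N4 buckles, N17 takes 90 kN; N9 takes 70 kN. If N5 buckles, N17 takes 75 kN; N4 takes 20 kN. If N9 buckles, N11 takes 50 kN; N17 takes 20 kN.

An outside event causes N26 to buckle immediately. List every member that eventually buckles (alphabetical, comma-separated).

N11, N17, N26, N4, N5, N9

Round 1 — N26 buckles (initial).
  N11: +50 → 50 ≥ 40
  N17: +85 → 85 < 90
  N4: +65 → 65 < 90
  N5: +80 → 80 ≥ 60
Round 2 — N11, N5 buckle.
  N17: +40+75 → 200 ≥ 90
  N4: +20 → 85 < 90
  N9: +45 → 45 < 100
Round 3 — N17 buckles.
  N4: +25 → 110 ≥ 90
Round 4 — N4 buckles.
  N9: +70 → 115 ≥ 100
Round 5 — N9 buckles.
No further bucklings.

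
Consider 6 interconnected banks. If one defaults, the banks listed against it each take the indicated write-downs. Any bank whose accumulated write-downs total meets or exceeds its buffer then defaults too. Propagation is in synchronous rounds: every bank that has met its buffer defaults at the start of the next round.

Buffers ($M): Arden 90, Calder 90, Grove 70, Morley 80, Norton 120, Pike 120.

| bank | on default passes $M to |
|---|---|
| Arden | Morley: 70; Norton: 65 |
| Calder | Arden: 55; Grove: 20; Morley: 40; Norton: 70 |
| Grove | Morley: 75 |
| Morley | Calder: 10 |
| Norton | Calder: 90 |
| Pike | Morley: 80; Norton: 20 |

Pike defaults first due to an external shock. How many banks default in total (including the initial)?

2

Round 1 — Pike defaults (initial).
  Morley: +80 → 80 ≥ 80
  Norton: +20 → 20 < 120
Round 2 — Morley defaults.
  Calder: +10 → 10 < 90
No further defaults.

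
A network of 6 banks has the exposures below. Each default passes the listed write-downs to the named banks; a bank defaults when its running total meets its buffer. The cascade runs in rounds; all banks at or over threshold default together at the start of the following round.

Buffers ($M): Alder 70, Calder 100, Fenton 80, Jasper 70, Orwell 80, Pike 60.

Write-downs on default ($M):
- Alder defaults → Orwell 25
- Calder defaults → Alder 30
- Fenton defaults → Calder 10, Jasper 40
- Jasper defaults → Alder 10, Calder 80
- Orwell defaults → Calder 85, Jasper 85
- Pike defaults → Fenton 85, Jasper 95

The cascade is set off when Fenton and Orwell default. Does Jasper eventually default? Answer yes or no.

Round 1 — Fenton, Orwell default (initial).
  Calder: +10+85 → 95 < 100
  Jasper: +40+85 → 125 ≥ 70
Round 2 — Jasper defaults.
  Alder: +10 → 10 < 70
  Calder: +80 → 175 ≥ 100
Round 3 — Calder defaults.
  Alder: +30 → 40 < 70
No further defaults.

yes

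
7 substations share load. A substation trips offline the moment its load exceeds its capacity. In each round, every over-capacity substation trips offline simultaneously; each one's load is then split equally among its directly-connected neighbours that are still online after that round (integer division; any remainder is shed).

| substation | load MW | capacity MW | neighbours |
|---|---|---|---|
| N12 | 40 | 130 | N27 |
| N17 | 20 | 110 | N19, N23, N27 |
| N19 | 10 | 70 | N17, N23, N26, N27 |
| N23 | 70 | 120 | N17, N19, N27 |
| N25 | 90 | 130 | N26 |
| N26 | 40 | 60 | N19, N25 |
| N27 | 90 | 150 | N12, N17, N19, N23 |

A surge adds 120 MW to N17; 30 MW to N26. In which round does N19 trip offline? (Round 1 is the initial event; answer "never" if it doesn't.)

Round 1 — N17 at 140 > 110; N26 at 70 > 60. N17, N26 trip offline.
  N17 sheds 140 MW to N19, N23, N27: 46 each (2 lost).
    N19: 10+46 = 56 ≤ 70
    N23: 70+46 = 116 ≤ 120
    N27: 90+46 = 136 ≤ 150
  N26 sheds 70 MW to N19, N25: 35 each.
    N19: 56+35 = 91 > 70
    N25: 90+35 = 125 ≤ 130
Round 2 — N19 trips offline.
  N19 sheds 91 MW to N23, N27: 45 each (1 lost).
    N23: 116+45 = 161 > 120
    N27: 136+45 = 181 > 150
Round 3 — N23, N27 trip offline.
  N23 sheds 161 MW: no online neighbours, lost.
  N27 sheds 181 MW to N12: 181 each.
    N12: 40+181 = 221 > 130
Round 4 — N12 trips offline.
  N12 sheds 221 MW: no online neighbours, lost.
No further trips.

2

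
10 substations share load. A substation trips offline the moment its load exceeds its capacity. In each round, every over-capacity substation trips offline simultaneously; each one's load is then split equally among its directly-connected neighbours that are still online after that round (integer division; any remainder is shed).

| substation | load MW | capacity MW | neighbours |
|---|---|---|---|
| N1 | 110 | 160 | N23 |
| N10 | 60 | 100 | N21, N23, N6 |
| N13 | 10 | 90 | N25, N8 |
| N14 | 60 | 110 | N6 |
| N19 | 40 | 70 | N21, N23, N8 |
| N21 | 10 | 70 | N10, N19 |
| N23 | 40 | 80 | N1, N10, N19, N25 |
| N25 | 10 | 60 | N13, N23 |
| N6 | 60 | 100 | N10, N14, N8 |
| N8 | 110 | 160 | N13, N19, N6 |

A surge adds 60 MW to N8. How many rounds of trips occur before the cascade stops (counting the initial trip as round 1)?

Round 1 — N8 at 170 > 160. N8 trips offline.
  N8 sheds 170 MW to N13, N19, N6: 56 each (2 lost).
    N13: 10+56 = 66 ≤ 90
    N19: 40+56 = 96 > 70
    N6: 60+56 = 116 > 100
Round 2 — N19, N6 trip offline.
  N19 sheds 96 MW to N21, N23: 48 each.
    N21: 10+48 = 58 ≤ 70
    N23: 40+48 = 88 > 80
  N6 sheds 116 MW to N10, N14: 58 each.
    N10: 60+58 = 118 > 100
    N14: 60+58 = 118 > 110
Round 3 — N10, N14, N23 trip offline.
  N10 sheds 118 MW to N21: 118 each.
    N21: 58+118 = 176 > 70
  N14 sheds 118 MW: no online neighbours, lost.
  N23 sheds 88 MW to N1, N25: 44 each.
    N1: 110+44 = 154 ≤ 160
    N25: 10+44 = 54 ≤ 60
Round 4 — N21 trips offline.
  N21 sheds 176 MW: no online neighbours, lost.
No further trips.

4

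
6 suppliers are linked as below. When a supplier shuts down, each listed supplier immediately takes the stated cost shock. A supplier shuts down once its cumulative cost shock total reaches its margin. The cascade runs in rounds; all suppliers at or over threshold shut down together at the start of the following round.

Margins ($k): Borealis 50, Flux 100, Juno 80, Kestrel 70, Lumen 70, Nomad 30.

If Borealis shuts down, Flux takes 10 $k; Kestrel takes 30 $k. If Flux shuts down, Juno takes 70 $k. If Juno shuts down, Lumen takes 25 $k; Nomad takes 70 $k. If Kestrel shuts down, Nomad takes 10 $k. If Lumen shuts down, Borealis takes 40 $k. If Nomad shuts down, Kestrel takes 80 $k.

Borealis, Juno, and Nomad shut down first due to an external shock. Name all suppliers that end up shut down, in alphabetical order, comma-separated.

Borealis, Juno, Kestrel, Nomad

Round 1 — Borealis, Juno, Nomad shut down (initial).
  Flux: +10 → 10 < 100
  Kestrel: +30+80 → 110 ≥ 70
  Lumen: +25 → 25 < 70
Round 2 — Kestrel shuts down.
No further shutdowns.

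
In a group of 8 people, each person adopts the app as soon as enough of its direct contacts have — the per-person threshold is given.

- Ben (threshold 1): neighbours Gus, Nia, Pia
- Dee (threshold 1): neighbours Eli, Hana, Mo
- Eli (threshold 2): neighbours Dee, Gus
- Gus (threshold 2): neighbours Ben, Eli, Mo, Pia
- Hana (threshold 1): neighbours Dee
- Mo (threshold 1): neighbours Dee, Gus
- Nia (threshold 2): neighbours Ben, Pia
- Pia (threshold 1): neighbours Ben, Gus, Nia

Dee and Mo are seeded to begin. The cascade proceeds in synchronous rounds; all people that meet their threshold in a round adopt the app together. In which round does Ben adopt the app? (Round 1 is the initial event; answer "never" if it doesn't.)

never

Round 1 — Dee, Mo adopt the app (initial).
Round 2 — checking thresholds:
  Eli: 1 of 2 neighbours < 2, holds.
  Gus: 1 of 4 neighbours < 2, holds.
  Hana: 1 of 1 neighbours ≥ 1, adopts the app.
Round 3 — no new adoptions; cascade stops.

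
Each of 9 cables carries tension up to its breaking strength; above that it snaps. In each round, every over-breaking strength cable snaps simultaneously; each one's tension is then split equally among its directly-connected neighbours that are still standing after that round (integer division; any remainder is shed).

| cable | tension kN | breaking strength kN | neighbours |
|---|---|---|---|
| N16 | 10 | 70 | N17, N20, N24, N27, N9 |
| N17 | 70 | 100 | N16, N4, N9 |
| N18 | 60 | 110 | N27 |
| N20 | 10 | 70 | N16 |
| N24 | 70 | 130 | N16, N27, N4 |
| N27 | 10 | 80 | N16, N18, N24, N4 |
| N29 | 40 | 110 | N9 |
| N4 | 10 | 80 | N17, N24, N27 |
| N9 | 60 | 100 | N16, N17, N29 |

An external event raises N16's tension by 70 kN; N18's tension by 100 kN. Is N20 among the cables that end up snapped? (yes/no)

no

Round 1 — N16 at 80 > 70; N18 at 160 > 110. N16, N18 snap.
  N16 sheds 80 kN to N17, N20, N24, N27, N9: 16 each.
    N17: 70+16 = 86 ≤ 100
    N20: 10+16 = 26 ≤ 70
    N24: 70+16 = 86 ≤ 130
    N27: 10+16 = 26 ≤ 80
    N9: 60+16 = 76 ≤ 100
  N18 sheds 160 kN to N27: 160 each.
    N27: 26+160 = 186 > 80
Round 2 — N27 snaps.
  N27 sheds 186 kN to N24, N4: 93 each.
    N24: 86+93 = 179 > 130
    N4: 10+93 = 103 > 80
Round 3 — N24, N4 snap.
  N24 sheds 179 kN: no online neighbours, lost.
  N4 sheds 103 kN to N17: 103 each.
    N17: 86+103 = 189 > 100
Round 4 — N17 snaps.
  N17 sheds 189 kN to N9: 189 each.
    N9: 76+189 = 265 > 100
Round 5 — N9 snaps.
  N9 sheds 265 kN to N29: 265 each.
    N29: 40+265 = 305 > 110
Round 6 — N29 snaps.
  N29 sheds 305 kN: no online neighbours, lost.
No further breaks.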